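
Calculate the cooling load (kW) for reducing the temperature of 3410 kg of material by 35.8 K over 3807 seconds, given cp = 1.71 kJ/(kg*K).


Q = m * cp * dT / t
Q = 3410 * 1.71 * 35.8 / 3807
Q = 54.834 kW

54.834


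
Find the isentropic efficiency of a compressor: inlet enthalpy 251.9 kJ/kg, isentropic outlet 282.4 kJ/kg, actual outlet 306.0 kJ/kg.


dh_ideal = 282.4 - 251.9 = 30.5 kJ/kg
dh_actual = 306.0 - 251.9 = 54.1 kJ/kg
eta_s = dh_ideal / dh_actual = 30.5 / 54.1
eta_s = 0.5638

0.5638


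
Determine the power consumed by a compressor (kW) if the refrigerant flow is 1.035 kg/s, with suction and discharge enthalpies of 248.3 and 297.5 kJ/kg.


dh = 297.5 - 248.3 = 49.2 kJ/kg
W = m_dot * dh = 1.035 * 49.2 = 50.92 kW

50.92


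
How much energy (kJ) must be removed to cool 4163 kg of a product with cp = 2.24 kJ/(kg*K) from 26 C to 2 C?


dT = 26 - (2) = 24 K
Q = m * cp * dT = 4163 * 2.24 * 24
Q = 223803 kJ

223803


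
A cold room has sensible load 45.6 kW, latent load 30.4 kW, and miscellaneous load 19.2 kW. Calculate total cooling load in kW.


Q_total = Q_s + Q_l + Q_misc
Q_total = 45.6 + 30.4 + 19.2
Q_total = 95.2 kW

95.2


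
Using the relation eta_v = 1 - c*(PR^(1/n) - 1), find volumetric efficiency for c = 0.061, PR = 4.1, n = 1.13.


PR^(1/n) = 4.1^(1/1.13) = 3.48567265
eta_v = 1 - 0.061 * (3.48567265 - 1)
eta_v = 0.8484

0.8484


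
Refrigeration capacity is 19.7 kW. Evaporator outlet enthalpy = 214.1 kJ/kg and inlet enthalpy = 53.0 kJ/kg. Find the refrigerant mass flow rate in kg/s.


dh = 214.1 - 53.0 = 161.1 kJ/kg
m_dot = Q / dh = 19.7 / 161.1 = 0.1223 kg/s

0.1223


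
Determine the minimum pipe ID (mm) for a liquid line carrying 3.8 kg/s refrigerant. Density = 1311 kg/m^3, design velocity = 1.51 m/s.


A = m_dot / (rho * v) = 3.8 / (1311 * 1.51) = 0.001919570016 m^2
d = sqrt(4*A/pi) * 1000
d = 49.4 mm

49.4


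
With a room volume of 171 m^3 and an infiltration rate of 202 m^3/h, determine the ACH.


ACH = flow / volume
ACH = 202 / 171
ACH = 1.181

1.181


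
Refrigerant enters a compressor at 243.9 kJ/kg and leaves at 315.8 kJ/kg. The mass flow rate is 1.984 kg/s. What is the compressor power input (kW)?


dh = 315.8 - 243.9 = 71.9 kJ/kg
W = m_dot * dh = 1.984 * 71.9 = 142.65 kW

142.65


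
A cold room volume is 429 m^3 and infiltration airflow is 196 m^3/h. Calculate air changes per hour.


ACH = flow / volume
ACH = 196 / 429
ACH = 0.457

0.457


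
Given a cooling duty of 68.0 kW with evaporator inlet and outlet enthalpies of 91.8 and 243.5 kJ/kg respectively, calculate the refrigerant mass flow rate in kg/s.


dh = 243.5 - 91.8 = 151.7 kJ/kg
m_dot = Q / dh = 68.0 / 151.7 = 0.4483 kg/s

0.4483


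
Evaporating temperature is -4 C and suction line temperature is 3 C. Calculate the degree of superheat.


Superheat = T_suction - T_evap
Superheat = 3 - (-4)
Superheat = 7 K

7


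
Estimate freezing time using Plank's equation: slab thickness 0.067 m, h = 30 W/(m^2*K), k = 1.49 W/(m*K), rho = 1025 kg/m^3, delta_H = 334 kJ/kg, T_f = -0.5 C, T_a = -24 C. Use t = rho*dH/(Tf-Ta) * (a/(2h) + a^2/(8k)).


dT = -0.5 - (-24) = 23.5 K
term1 = a/(2h) = 0.067/(2*30) = 0.001116666667
term2 = a^2/(8k) = 0.067^2/(8*1.49) = 0.0003765939597
t = rho*dH*1000/dT * (term1 + term2)
t = 1025*334*1000/23.5 * (0.001116666667 + 0.0003765939597)
t = 21754 s

21754


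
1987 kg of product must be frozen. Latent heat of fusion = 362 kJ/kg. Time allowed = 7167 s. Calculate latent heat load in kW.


Q_lat = m * h_fg / t
Q_lat = 1987 * 362 / 7167
Q_lat = 100.36 kW

100.36


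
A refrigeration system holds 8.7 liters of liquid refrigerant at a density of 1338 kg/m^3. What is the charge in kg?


Charge = V * rho / 1000
Charge = 8.7 * 1338 / 1000
Charge = 11.64 kg

11.64


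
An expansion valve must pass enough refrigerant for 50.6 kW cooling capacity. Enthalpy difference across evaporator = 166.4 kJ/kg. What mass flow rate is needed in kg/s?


m_dot = Q / dh
m_dot = 50.6 / 166.4
m_dot = 0.3041 kg/s

0.3041


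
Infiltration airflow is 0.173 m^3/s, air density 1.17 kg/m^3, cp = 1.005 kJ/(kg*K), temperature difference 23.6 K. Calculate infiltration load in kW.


Q = V_dot * rho * cp * dT
Q = 0.173 * 1.17 * 1.005 * 23.6
Q = 4.801 kW

4.801


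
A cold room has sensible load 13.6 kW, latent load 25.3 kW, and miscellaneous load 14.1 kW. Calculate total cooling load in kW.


Q_total = Q_s + Q_l + Q_misc
Q_total = 13.6 + 25.3 + 14.1
Q_total = 53.0 kW

53.0


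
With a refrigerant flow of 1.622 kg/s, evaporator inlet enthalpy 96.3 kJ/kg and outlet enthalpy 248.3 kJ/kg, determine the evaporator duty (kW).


dh = 248.3 - 96.3 = 152.0 kJ/kg
Q_evap = m_dot * dh = 1.622 * 152.0
Q_evap = 246.54 kW

246.54


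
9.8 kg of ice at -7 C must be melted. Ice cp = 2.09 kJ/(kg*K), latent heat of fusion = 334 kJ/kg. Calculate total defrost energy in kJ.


Sensible heat = cp * dT = 2.09 * 7 = 14.63 kJ/kg
Total per kg = 14.63 + 334 = 348.63 kJ/kg
Q = m * total = 9.8 * 348.63
Q = 3416.6 kJ

3416.6


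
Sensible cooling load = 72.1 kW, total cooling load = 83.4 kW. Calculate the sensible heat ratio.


SHR = Q_sensible / Q_total
SHR = 72.1 / 83.4
SHR = 0.865

0.865


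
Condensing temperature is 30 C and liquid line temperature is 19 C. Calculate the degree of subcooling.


Subcooling = T_cond - T_liquid
Subcooling = 30 - 19
Subcooling = 11 K

11


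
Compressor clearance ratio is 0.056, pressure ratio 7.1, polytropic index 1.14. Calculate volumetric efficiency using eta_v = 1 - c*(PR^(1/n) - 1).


PR^(1/n) = 7.1^(1/1.14) = 5.58107488
eta_v = 1 - 0.056 * (5.58107488 - 1)
eta_v = 0.7435

0.7435


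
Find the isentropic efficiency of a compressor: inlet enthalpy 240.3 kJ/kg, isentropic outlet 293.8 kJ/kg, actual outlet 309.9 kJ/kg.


dh_ideal = 293.8 - 240.3 = 53.5 kJ/kg
dh_actual = 309.9 - 240.3 = 69.6 kJ/kg
eta_s = dh_ideal / dh_actual = 53.5 / 69.6
eta_s = 0.7687

0.7687


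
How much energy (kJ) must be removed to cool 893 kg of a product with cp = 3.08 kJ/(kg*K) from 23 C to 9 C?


dT = 23 - (9) = 14 K
Q = m * cp * dT = 893 * 3.08 * 14
Q = 38506 kJ

38506


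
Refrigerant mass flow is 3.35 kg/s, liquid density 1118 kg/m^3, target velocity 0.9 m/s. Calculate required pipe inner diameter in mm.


A = m_dot / (rho * v) = 3.35 / (1118 * 0.9) = 0.003329357981 m^2
d = sqrt(4*A/pi) * 1000
d = 65.1 mm

65.1


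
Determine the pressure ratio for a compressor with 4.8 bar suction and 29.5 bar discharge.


PR = P_high / P_low
PR = 29.5 / 4.8
PR = 6.146

6.146


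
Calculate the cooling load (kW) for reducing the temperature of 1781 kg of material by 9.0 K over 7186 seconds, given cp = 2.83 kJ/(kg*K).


Q = m * cp * dT / t
Q = 1781 * 2.83 * 9.0 / 7186
Q = 6.313 kW

6.313


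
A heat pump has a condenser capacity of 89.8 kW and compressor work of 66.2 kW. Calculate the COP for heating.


COP_hp = Q_cond / W
COP_hp = 89.8 / 66.2
COP_hp = 1.356

1.356


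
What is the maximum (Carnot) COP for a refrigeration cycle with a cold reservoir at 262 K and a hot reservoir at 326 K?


dT = 326 - 262 = 64 K
COP_carnot = T_cold / dT = 262 / 64
COP_carnot = 4.094

4.094


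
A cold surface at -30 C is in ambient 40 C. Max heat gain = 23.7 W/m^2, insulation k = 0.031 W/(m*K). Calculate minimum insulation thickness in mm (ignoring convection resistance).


dT = 40 - (-30) = 70 K
thickness = k * dT / q_max * 1000
thickness = 0.031 * 70 / 23.7 * 1000
thickness = 91.6 mm

91.6


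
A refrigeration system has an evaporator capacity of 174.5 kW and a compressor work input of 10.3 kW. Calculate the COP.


COP = Q_evap / W
COP = 174.5 / 10.3
COP = 16.942

16.942


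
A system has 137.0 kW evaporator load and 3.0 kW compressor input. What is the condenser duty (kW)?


Q_cond = Q_evap + W
Q_cond = 137.0 + 3.0
Q_cond = 140.0 kW

140.0


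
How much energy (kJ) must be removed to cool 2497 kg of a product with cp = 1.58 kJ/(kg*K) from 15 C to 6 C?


dT = 15 - (6) = 9 K
Q = m * cp * dT = 2497 * 1.58 * 9
Q = 35507 kJ

35507


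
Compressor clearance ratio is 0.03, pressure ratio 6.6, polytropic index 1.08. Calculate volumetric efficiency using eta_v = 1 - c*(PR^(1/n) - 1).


PR^(1/n) = 6.6^(1/1.08) = 5.73900995
eta_v = 1 - 0.03 * (5.73900995 - 1)
eta_v = 0.8578

0.8578


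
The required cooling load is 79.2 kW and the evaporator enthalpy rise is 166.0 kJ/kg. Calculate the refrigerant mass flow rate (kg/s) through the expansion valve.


m_dot = Q / dh
m_dot = 79.2 / 166.0
m_dot = 0.4771 kg/s

0.4771


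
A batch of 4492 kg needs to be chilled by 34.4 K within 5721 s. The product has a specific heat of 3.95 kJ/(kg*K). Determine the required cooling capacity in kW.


Q = m * cp * dT / t
Q = 4492 * 3.95 * 34.4 / 5721
Q = 106.69 kW

106.69


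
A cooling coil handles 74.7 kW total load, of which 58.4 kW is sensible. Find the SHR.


SHR = Q_sensible / Q_total
SHR = 58.4 / 74.7
SHR = 0.782

0.782


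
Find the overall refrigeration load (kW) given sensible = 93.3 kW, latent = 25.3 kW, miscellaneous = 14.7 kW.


Q_total = Q_s + Q_l + Q_misc
Q_total = 93.3 + 25.3 + 14.7
Q_total = 133.3 kW

133.3


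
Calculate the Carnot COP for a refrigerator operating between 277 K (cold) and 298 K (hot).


dT = 298 - 277 = 21 K
COP_carnot = T_cold / dT = 277 / 21
COP_carnot = 13.19

13.19


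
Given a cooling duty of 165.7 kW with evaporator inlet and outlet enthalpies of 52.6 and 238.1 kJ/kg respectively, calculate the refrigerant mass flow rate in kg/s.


dh = 238.1 - 52.6 = 185.5 kJ/kg
m_dot = Q / dh = 165.7 / 185.5 = 0.8933 kg/s

0.8933


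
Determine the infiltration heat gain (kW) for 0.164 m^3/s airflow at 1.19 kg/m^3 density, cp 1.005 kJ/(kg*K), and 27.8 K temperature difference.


Q = V_dot * rho * cp * dT
Q = 0.164 * 1.19 * 1.005 * 27.8
Q = 5.453 kW

5.453


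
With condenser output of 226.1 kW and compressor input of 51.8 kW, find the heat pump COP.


COP_hp = Q_cond / W
COP_hp = 226.1 / 51.8
COP_hp = 4.365

4.365


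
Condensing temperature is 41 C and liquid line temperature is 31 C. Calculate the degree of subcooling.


Subcooling = T_cond - T_liquid
Subcooling = 41 - 31
Subcooling = 10 K

10


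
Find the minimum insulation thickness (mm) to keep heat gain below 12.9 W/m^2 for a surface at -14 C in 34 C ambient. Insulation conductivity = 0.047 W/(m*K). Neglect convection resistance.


dT = 34 - (-14) = 48 K
thickness = k * dT / q_max * 1000
thickness = 0.047 * 48 / 12.9 * 1000
thickness = 174.9 mm

174.9


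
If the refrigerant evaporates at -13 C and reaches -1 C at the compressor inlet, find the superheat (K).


Superheat = T_suction - T_evap
Superheat = -1 - (-13)
Superheat = 12 K

12


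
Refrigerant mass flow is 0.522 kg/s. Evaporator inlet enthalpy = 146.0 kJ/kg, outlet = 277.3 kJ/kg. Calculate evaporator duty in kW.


dh = 277.3 - 146.0 = 131.3 kJ/kg
Q_evap = m_dot * dh = 0.522 * 131.3
Q_evap = 68.54 kW

68.54


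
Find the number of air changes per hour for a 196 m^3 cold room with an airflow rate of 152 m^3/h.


ACH = flow / volume
ACH = 152 / 196
ACH = 0.776

0.776


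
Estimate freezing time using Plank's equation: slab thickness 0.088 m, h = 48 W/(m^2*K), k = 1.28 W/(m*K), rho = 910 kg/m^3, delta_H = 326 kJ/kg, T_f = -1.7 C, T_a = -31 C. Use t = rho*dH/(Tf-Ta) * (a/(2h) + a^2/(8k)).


dT = -1.7 - (-31) = 29.3 K
term1 = a/(2h) = 0.088/(2*48) = 0.0009166666667
term2 = a^2/(8k) = 0.088^2/(8*1.28) = 0.00075625
t = rho*dH*1000/dT * (term1 + term2)
t = 910*326*1000/29.3 * (0.0009166666667 + 0.00075625)
t = 16938 s

16938


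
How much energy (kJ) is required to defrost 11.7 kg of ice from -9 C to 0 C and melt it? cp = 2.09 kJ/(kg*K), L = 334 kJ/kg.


Sensible heat = cp * dT = 2.09 * 9 = 18.81 kJ/kg
Total per kg = 18.81 + 334 = 352.81 kJ/kg
Q = m * total = 11.7 * 352.81
Q = 4127.9 kJ

4127.9


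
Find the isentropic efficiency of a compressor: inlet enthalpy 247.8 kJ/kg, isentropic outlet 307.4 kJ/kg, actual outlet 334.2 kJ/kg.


dh_ideal = 307.4 - 247.8 = 59.6 kJ/kg
dh_actual = 334.2 - 247.8 = 86.4 kJ/kg
eta_s = dh_ideal / dh_actual = 59.6 / 86.4
eta_s = 0.6898

0.6898


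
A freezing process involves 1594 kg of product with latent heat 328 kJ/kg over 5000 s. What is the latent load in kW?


Q_lat = m * h_fg / t
Q_lat = 1594 * 328 / 5000
Q_lat = 104.57 kW

104.57


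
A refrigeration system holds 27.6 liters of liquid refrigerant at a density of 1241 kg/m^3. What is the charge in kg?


Charge = V * rho / 1000
Charge = 27.6 * 1241 / 1000
Charge = 34.25 kg

34.25


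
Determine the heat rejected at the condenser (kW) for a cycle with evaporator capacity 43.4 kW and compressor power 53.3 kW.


Q_cond = Q_evap + W
Q_cond = 43.4 + 53.3
Q_cond = 96.7 kW

96.7


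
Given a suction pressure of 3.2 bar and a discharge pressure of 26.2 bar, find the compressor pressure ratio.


PR = P_high / P_low
PR = 26.2 / 3.2
PR = 8.188

8.188


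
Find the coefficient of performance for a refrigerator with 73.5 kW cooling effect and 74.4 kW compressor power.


COP = Q_evap / W
COP = 73.5 / 74.4
COP = 0.988

0.988


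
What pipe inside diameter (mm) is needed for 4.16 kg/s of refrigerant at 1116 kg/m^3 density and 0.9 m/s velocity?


A = m_dot / (rho * v) = 4.16 / (1116 * 0.9) = 0.004141776185 m^2
d = sqrt(4*A/pi) * 1000
d = 72.6 mm

72.6


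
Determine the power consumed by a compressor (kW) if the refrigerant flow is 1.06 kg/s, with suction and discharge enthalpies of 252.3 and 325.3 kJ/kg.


dh = 325.3 - 252.3 = 73.0 kJ/kg
W = m_dot * dh = 1.06 * 73.0 = 77.38 kW

77.38


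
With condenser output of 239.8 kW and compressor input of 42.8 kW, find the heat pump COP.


COP_hp = Q_cond / W
COP_hp = 239.8 / 42.8
COP_hp = 5.603

5.603


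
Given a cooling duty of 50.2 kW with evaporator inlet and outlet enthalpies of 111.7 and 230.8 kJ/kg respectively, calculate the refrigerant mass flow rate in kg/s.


dh = 230.8 - 111.7 = 119.1 kJ/kg
m_dot = Q / dh = 50.2 / 119.1 = 0.4215 kg/s

0.4215


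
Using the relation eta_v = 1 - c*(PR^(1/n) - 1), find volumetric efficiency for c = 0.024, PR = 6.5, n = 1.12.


PR^(1/n) = 6.5^(1/1.12) = 5.3188225
eta_v = 1 - 0.024 * (5.3188225 - 1)
eta_v = 0.8963

0.8963


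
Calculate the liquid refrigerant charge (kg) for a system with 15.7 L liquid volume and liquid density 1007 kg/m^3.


Charge = V * rho / 1000
Charge = 15.7 * 1007 / 1000
Charge = 15.81 kg

15.81


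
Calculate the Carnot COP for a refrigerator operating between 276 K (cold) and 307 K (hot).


dT = 307 - 276 = 31 K
COP_carnot = T_cold / dT = 276 / 31
COP_carnot = 8.903

8.903


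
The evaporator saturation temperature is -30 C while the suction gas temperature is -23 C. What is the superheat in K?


Superheat = T_suction - T_evap
Superheat = -23 - (-30)
Superheat = 7 K

7


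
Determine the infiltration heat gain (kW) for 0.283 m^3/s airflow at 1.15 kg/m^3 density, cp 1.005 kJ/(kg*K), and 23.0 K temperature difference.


Q = V_dot * rho * cp * dT
Q = 0.283 * 1.15 * 1.005 * 23.0
Q = 7.523 kW

7.523


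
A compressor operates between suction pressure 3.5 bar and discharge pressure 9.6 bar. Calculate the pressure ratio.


PR = P_high / P_low
PR = 9.6 / 3.5
PR = 2.743

2.743


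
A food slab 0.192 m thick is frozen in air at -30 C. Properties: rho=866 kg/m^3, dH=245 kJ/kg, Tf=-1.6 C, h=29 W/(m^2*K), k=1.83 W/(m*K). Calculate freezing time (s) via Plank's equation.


dT = -1.6 - (-30) = 28.4 K
term1 = a/(2h) = 0.192/(2*29) = 0.003310344828
term2 = a^2/(8k) = 0.192^2/(8*1.83) = 0.002518032787
t = rho*dH*1000/dT * (term1 + term2)
t = 866*245*1000/28.4 * (0.003310344828 + 0.002518032787)
t = 43542 s

43542


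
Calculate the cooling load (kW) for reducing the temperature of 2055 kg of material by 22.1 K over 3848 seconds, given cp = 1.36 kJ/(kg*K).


Q = m * cp * dT / t
Q = 2055 * 1.36 * 22.1 / 3848
Q = 16.051 kW

16.051


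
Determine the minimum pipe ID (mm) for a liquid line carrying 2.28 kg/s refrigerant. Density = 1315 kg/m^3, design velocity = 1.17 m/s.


A = m_dot / (rho * v) = 2.28 / (1315 * 1.17) = 0.00148191479 m^2
d = sqrt(4*A/pi) * 1000
d = 43.4 mm

43.4


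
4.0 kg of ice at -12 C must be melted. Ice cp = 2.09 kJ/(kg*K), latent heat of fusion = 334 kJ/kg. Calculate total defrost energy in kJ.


Sensible heat = cp * dT = 2.09 * 12 = 25.08 kJ/kg
Total per kg = 25.08 + 334 = 359.08 kJ/kg
Q = m * total = 4.0 * 359.08
Q = 1436.3 kJ

1436.3


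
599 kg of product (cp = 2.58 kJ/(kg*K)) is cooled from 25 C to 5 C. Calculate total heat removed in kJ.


dT = 25 - (5) = 20 K
Q = m * cp * dT = 599 * 2.58 * 20
Q = 30908 kJ

30908


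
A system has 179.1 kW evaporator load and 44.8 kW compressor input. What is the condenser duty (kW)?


Q_cond = Q_evap + W
Q_cond = 179.1 + 44.8
Q_cond = 223.9 kW

223.9


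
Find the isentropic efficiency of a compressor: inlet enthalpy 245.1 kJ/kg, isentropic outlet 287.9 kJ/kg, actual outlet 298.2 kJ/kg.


dh_ideal = 287.9 - 245.1 = 42.8 kJ/kg
dh_actual = 298.2 - 245.1 = 53.1 kJ/kg
eta_s = dh_ideal / dh_actual = 42.8 / 53.1
eta_s = 0.806

0.806


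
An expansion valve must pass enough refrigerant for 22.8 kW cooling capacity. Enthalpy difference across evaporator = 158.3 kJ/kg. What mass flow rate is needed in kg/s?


m_dot = Q / dh
m_dot = 22.8 / 158.3
m_dot = 0.144 kg/s

0.144


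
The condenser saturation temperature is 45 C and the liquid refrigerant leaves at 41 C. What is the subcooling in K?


Subcooling = T_cond - T_liquid
Subcooling = 45 - 41
Subcooling = 4 K

4


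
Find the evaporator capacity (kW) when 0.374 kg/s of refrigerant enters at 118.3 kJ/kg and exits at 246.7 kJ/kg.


dh = 246.7 - 118.3 = 128.4 kJ/kg
Q_evap = m_dot * dh = 0.374 * 128.4
Q_evap = 48.02 kW

48.02


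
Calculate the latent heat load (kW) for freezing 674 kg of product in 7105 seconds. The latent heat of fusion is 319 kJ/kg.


Q_lat = m * h_fg / t
Q_lat = 674 * 319 / 7105
Q_lat = 30.26 kW

30.26


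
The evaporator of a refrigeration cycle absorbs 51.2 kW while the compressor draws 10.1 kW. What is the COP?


COP = Q_evap / W
COP = 51.2 / 10.1
COP = 5.069

5.069


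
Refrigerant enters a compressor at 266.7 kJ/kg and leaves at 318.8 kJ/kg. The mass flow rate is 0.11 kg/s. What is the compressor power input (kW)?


dh = 318.8 - 266.7 = 52.1 kJ/kg
W = m_dot * dh = 0.11 * 52.1 = 5.73 kW

5.73


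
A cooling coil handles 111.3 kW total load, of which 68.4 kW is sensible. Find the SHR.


SHR = Q_sensible / Q_total
SHR = 68.4 / 111.3
SHR = 0.615

0.615


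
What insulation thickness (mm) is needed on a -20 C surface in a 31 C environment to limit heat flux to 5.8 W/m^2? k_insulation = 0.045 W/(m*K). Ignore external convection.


dT = 31 - (-20) = 51 K
thickness = k * dT / q_max * 1000
thickness = 0.045 * 51 / 5.8 * 1000
thickness = 395.7 mm

395.7


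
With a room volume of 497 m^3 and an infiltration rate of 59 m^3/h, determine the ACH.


ACH = flow / volume
ACH = 59 / 497
ACH = 0.119

0.119


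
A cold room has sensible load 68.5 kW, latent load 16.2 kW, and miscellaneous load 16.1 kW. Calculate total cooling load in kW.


Q_total = Q_s + Q_l + Q_misc
Q_total = 68.5 + 16.2 + 16.1
Q_total = 100.8 kW

100.8


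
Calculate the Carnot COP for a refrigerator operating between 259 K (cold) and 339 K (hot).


dT = 339 - 259 = 80 K
COP_carnot = T_cold / dT = 259 / 80
COP_carnot = 3.238

3.238


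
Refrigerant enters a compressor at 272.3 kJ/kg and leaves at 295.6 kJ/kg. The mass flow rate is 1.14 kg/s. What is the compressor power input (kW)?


dh = 295.6 - 272.3 = 23.3 kJ/kg
W = m_dot * dh = 1.14 * 23.3 = 26.56 kW

26.56


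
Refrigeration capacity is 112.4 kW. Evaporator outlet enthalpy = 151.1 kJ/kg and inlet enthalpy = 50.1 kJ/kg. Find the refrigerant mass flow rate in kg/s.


dh = 151.1 - 50.1 = 101.0 kJ/kg
m_dot = Q / dh = 112.4 / 101.0 = 1.1129 kg/s

1.1129


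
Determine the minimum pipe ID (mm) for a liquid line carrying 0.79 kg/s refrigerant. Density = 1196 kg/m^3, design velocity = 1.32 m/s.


A = m_dot / (rho * v) = 0.79 / (1196 * 1.32) = 0.0005004053917 m^2
d = sqrt(4*A/pi) * 1000
d = 25.2 mm

25.2


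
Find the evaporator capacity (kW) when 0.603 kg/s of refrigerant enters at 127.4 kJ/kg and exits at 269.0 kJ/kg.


dh = 269.0 - 127.4 = 141.6 kJ/kg
Q_evap = m_dot * dh = 0.603 * 141.6
Q_evap = 85.38 kW

85.38


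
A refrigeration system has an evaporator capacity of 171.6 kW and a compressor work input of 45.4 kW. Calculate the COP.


COP = Q_evap / W
COP = 171.6 / 45.4
COP = 3.78

3.78


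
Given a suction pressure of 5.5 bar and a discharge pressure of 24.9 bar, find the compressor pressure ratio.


PR = P_high / P_low
PR = 24.9 / 5.5
PR = 4.527

4.527


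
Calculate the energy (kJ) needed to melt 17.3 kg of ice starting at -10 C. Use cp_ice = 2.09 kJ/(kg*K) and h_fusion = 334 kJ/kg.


Sensible heat = cp * dT = 2.09 * 10 = 20.9 kJ/kg
Total per kg = 20.9 + 334 = 354.9 kJ/kg
Q = m * total = 17.3 * 354.9
Q = 6139.8 kJ

6139.8


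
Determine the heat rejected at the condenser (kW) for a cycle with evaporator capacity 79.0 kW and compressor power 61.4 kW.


Q_cond = Q_evap + W
Q_cond = 79.0 + 61.4
Q_cond = 140.4 kW

140.4


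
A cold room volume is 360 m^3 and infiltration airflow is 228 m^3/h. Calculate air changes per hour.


ACH = flow / volume
ACH = 228 / 360
ACH = 0.633

0.633


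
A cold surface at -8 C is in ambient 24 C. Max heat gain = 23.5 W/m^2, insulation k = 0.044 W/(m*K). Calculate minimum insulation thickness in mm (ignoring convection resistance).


dT = 24 - (-8) = 32 K
thickness = k * dT / q_max * 1000
thickness = 0.044 * 32 / 23.5 * 1000
thickness = 59.9 mm

59.9


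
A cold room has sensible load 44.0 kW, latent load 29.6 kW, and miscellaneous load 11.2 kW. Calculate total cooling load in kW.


Q_total = Q_s + Q_l + Q_misc
Q_total = 44.0 + 29.6 + 11.2
Q_total = 84.8 kW

84.8


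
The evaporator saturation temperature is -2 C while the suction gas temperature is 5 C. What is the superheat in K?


Superheat = T_suction - T_evap
Superheat = 5 - (-2)
Superheat = 7 K

7


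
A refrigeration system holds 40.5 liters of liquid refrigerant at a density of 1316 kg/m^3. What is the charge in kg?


Charge = V * rho / 1000
Charge = 40.5 * 1316 / 1000
Charge = 53.3 kg

53.3


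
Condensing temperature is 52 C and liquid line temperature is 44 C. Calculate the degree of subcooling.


Subcooling = T_cond - T_liquid
Subcooling = 52 - 44
Subcooling = 8 K

8


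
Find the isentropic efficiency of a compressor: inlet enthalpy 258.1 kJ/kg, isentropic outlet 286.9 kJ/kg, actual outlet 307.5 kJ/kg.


dh_ideal = 286.9 - 258.1 = 28.8 kJ/kg
dh_actual = 307.5 - 258.1 = 49.4 kJ/kg
eta_s = dh_ideal / dh_actual = 28.8 / 49.4
eta_s = 0.583

0.583


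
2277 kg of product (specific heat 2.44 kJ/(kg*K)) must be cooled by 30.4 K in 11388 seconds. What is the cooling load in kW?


Q = m * cp * dT / t
Q = 2277 * 2.44 * 30.4 / 11388
Q = 14.831 kW

14.831


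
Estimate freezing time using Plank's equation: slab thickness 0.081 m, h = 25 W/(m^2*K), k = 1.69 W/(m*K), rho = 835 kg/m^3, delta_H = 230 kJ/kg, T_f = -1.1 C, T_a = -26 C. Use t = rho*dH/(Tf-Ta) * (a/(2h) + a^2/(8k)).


dT = -1.1 - (-26) = 24.9 K
term1 = a/(2h) = 0.081/(2*25) = 0.00162
term2 = a^2/(8k) = 0.081^2/(8*1.69) = 0.0004852810651
t = rho*dH*1000/dT * (term1 + term2)
t = 835*230*1000/24.9 * (0.00162 + 0.0004852810651)
t = 16238 s

16238


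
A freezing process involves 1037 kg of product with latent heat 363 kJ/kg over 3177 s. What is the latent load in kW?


Q_lat = m * h_fg / t
Q_lat = 1037 * 363 / 3177
Q_lat = 118.49 kW

118.49


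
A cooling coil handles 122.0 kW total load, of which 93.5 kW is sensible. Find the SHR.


SHR = Q_sensible / Q_total
SHR = 93.5 / 122.0
SHR = 0.766

0.766


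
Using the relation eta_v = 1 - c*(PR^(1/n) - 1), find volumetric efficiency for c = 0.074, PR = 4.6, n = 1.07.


PR^(1/n) = 4.6^(1/1.07) = 4.16293704
eta_v = 1 - 0.074 * (4.16293704 - 1)
eta_v = 0.7659

0.7659


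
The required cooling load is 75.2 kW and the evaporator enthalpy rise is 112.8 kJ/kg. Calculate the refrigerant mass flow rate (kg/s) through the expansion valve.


m_dot = Q / dh
m_dot = 75.2 / 112.8
m_dot = 0.6667 kg/s

0.6667


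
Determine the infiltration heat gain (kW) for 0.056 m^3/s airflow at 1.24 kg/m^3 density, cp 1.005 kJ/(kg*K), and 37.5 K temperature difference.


Q = V_dot * rho * cp * dT
Q = 0.056 * 1.24 * 1.005 * 37.5
Q = 2.617 kW

2.617


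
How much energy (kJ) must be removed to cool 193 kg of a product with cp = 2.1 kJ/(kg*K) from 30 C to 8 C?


dT = 30 - (8) = 22 K
Q = m * cp * dT = 193 * 2.1 * 22
Q = 8917 kJ

8917


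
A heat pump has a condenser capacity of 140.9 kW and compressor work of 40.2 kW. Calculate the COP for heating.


COP_hp = Q_cond / W
COP_hp = 140.9 / 40.2
COP_hp = 3.505

3.505


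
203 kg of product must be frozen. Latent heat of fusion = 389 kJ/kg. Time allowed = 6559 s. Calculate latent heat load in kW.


Q_lat = m * h_fg / t
Q_lat = 203 * 389 / 6559
Q_lat = 12.04 kW

12.04


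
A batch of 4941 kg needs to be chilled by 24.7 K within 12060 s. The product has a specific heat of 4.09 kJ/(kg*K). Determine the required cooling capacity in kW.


Q = m * cp * dT / t
Q = 4941 * 4.09 * 24.7 / 12060
Q = 41.389 kW

41.389


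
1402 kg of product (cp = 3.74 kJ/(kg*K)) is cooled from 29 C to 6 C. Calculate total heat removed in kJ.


dT = 29 - (6) = 23 K
Q = m * cp * dT = 1402 * 3.74 * 23
Q = 120600 kJ

120600


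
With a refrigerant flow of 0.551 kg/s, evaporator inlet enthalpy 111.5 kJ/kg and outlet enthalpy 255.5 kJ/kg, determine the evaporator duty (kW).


dh = 255.5 - 111.5 = 144.0 kJ/kg
Q_evap = m_dot * dh = 0.551 * 144.0
Q_evap = 79.34 kW

79.34


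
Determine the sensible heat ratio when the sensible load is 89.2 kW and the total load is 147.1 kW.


SHR = Q_sensible / Q_total
SHR = 89.2 / 147.1
SHR = 0.606

0.606


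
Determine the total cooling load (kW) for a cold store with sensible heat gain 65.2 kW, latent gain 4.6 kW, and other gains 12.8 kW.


Q_total = Q_s + Q_l + Q_misc
Q_total = 65.2 + 4.6 + 12.8
Q_total = 82.6 kW

82.6


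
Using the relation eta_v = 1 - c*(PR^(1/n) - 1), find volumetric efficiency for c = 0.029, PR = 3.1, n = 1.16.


PR^(1/n) = 3.1^(1/1.16) = 2.65208639
eta_v = 1 - 0.029 * (2.65208639 - 1)
eta_v = 0.9521

0.9521


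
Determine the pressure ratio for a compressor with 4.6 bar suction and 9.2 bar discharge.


PR = P_high / P_low
PR = 9.2 / 4.6
PR = 2.0

2.0


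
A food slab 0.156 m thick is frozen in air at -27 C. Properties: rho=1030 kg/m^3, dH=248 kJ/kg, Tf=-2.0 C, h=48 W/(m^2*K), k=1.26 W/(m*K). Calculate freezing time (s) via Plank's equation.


dT = -2.0 - (-27) = 25.0 K
term1 = a/(2h) = 0.156/(2*48) = 0.001625
term2 = a^2/(8k) = 0.156^2/(8*1.26) = 0.002414285714
t = rho*dH*1000/dT * (term1 + term2)
t = 1030*248*1000/25.0 * (0.001625 + 0.002414285714)
t = 41272 s

41272


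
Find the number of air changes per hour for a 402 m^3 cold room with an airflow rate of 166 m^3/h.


ACH = flow / volume
ACH = 166 / 402
ACH = 0.413

0.413


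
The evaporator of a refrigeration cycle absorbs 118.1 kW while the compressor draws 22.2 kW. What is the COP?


COP = Q_evap / W
COP = 118.1 / 22.2
COP = 5.32

5.32


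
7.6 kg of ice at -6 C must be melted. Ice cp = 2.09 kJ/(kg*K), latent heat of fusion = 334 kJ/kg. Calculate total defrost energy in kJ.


Sensible heat = cp * dT = 2.09 * 6 = 12.54 kJ/kg
Total per kg = 12.54 + 334 = 346.54 kJ/kg
Q = m * total = 7.6 * 346.54
Q = 2633.7 kJ

2633.7


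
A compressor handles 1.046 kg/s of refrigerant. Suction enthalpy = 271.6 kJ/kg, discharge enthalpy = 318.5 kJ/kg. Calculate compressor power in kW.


dh = 318.5 - 271.6 = 46.9 kJ/kg
W = m_dot * dh = 1.046 * 46.9 = 49.06 kW

49.06


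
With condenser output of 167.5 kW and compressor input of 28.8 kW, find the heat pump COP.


COP_hp = Q_cond / W
COP_hp = 167.5 / 28.8
COP_hp = 5.816

5.816


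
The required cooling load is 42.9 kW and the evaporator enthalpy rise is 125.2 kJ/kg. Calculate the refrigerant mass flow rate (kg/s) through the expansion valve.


m_dot = Q / dh
m_dot = 42.9 / 125.2
m_dot = 0.3427 kg/s

0.3427


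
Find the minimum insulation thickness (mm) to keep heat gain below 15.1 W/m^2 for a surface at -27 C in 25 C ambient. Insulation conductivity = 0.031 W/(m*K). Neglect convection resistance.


dT = 25 - (-27) = 52 K
thickness = k * dT / q_max * 1000
thickness = 0.031 * 52 / 15.1 * 1000
thickness = 106.8 mm

106.8


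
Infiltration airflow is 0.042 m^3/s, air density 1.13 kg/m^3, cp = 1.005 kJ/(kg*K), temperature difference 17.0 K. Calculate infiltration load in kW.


Q = V_dot * rho * cp * dT
Q = 0.042 * 1.13 * 1.005 * 17.0
Q = 0.811 kW

0.811


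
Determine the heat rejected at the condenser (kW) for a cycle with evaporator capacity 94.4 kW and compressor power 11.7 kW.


Q_cond = Q_evap + W
Q_cond = 94.4 + 11.7
Q_cond = 106.1 kW

106.1


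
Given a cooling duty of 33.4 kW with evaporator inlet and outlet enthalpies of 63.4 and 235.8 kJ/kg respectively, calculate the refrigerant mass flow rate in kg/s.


dh = 235.8 - 63.4 = 172.4 kJ/kg
m_dot = Q / dh = 33.4 / 172.4 = 0.1937 kg/s

0.1937


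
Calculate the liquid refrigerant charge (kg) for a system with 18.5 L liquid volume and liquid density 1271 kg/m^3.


Charge = V * rho / 1000
Charge = 18.5 * 1271 / 1000
Charge = 23.51 kg

23.51


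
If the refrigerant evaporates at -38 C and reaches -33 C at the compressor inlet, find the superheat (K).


Superheat = T_suction - T_evap
Superheat = -33 - (-38)
Superheat = 5 K

5


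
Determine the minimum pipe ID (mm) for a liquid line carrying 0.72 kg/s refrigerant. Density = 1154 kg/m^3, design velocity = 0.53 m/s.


A = m_dot / (rho * v) = 0.72 / (1154 * 0.53) = 0.00117720153 m^2
d = sqrt(4*A/pi) * 1000
d = 38.7 mm

38.7


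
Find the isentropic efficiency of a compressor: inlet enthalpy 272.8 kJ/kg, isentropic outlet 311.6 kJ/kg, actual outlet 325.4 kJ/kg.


dh_ideal = 311.6 - 272.8 = 38.8 kJ/kg
dh_actual = 325.4 - 272.8 = 52.6 kJ/kg
eta_s = dh_ideal / dh_actual = 38.8 / 52.6
eta_s = 0.7376

0.7376


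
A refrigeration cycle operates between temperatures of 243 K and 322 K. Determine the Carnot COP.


dT = 322 - 243 = 79 K
COP_carnot = T_cold / dT = 243 / 79
COP_carnot = 3.076

3.076


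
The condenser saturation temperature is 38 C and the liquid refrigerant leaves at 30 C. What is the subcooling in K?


Subcooling = T_cond - T_liquid
Subcooling = 38 - 30
Subcooling = 8 K

8


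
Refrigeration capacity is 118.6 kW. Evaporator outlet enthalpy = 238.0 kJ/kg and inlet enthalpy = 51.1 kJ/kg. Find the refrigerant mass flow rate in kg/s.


dh = 238.0 - 51.1 = 186.9 kJ/kg
m_dot = Q / dh = 118.6 / 186.9 = 0.6346 kg/s

0.6346


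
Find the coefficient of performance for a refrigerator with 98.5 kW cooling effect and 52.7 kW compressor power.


COP = Q_evap / W
COP = 98.5 / 52.7
COP = 1.869

1.869


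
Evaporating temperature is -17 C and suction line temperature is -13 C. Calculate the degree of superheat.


Superheat = T_suction - T_evap
Superheat = -13 - (-17)
Superheat = 4 K

4


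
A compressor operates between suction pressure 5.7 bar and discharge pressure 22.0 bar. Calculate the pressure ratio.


PR = P_high / P_low
PR = 22.0 / 5.7
PR = 3.86

3.86


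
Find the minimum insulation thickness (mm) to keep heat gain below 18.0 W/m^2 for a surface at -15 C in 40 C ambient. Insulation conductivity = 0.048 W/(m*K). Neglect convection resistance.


dT = 40 - (-15) = 55 K
thickness = k * dT / q_max * 1000
thickness = 0.048 * 55 / 18.0 * 1000
thickness = 146.7 mm

146.7


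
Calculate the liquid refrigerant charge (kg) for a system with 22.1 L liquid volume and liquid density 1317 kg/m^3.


Charge = V * rho / 1000
Charge = 22.1 * 1317 / 1000
Charge = 29.11 kg

29.11


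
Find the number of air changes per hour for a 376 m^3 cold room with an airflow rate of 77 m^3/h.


ACH = flow / volume
ACH = 77 / 376
ACH = 0.205

0.205


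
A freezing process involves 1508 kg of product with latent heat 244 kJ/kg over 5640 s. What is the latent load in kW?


Q_lat = m * h_fg / t
Q_lat = 1508 * 244 / 5640
Q_lat = 65.24 kW

65.24


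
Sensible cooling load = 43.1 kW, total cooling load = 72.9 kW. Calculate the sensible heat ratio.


SHR = Q_sensible / Q_total
SHR = 43.1 / 72.9
SHR = 0.591

0.591


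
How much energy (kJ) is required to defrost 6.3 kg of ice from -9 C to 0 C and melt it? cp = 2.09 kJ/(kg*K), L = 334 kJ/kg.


Sensible heat = cp * dT = 2.09 * 9 = 18.81 kJ/kg
Total per kg = 18.81 + 334 = 352.81 kJ/kg
Q = m * total = 6.3 * 352.81
Q = 2222.7 kJ

2222.7


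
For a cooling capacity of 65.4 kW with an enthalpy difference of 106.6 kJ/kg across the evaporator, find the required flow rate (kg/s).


m_dot = Q / dh
m_dot = 65.4 / 106.6
m_dot = 0.6135 kg/s

0.6135


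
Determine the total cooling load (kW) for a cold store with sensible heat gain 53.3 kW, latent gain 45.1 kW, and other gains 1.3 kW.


Q_total = Q_s + Q_l + Q_misc
Q_total = 53.3 + 45.1 + 1.3
Q_total = 99.7 kW

99.7


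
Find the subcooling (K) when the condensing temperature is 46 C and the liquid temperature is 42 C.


Subcooling = T_cond - T_liquid
Subcooling = 46 - 42
Subcooling = 4 K

4


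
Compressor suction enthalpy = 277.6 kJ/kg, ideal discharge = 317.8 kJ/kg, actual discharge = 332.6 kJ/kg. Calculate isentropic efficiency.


dh_ideal = 317.8 - 277.6 = 40.2 kJ/kg
dh_actual = 332.6 - 277.6 = 55.0 kJ/kg
eta_s = dh_ideal / dh_actual = 40.2 / 55.0
eta_s = 0.7309

0.7309


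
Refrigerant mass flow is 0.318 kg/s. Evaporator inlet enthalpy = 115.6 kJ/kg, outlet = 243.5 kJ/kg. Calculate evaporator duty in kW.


dh = 243.5 - 115.6 = 127.9 kJ/kg
Q_evap = m_dot * dh = 0.318 * 127.9
Q_evap = 40.67 kW

40.67


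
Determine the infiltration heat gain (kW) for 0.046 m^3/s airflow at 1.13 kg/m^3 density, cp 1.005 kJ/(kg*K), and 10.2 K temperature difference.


Q = V_dot * rho * cp * dT
Q = 0.046 * 1.13 * 1.005 * 10.2
Q = 0.533 kW

0.533


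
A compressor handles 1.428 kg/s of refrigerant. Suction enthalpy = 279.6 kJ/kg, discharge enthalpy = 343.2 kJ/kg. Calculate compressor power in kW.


dh = 343.2 - 279.6 = 63.6 kJ/kg
W = m_dot * dh = 1.428 * 63.6 = 90.82 kW

90.82


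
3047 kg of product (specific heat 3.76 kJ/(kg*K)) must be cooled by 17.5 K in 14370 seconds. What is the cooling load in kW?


Q = m * cp * dT / t
Q = 3047 * 3.76 * 17.5 / 14370
Q = 13.952 kW

13.952


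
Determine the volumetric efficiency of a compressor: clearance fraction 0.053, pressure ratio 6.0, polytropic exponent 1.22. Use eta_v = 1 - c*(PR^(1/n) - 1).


PR^(1/n) = 6.0^(1/1.22) = 4.34339067
eta_v = 1 - 0.053 * (4.34339067 - 1)
eta_v = 0.8228

0.8228


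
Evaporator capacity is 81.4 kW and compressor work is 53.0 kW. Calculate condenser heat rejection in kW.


Q_cond = Q_evap + W
Q_cond = 81.4 + 53.0
Q_cond = 134.4 kW

134.4


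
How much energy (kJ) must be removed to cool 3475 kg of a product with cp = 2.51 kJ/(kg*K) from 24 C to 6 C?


dT = 24 - (6) = 18 K
Q = m * cp * dT = 3475 * 2.51 * 18
Q = 157001 kJ

157001


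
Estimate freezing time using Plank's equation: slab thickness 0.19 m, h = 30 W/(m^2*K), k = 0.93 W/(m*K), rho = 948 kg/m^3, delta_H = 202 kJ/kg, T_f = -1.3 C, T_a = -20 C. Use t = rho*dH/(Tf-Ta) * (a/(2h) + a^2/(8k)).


dT = -1.3 - (-20) = 18.7 K
term1 = a/(2h) = 0.19/(2*30) = 0.003166666667
term2 = a^2/(8k) = 0.19^2/(8*0.93) = 0.004852150538
t = rho*dH*1000/dT * (term1 + term2)
t = 948*202*1000/18.7 * (0.003166666667 + 0.004852150538)
t = 82116 s

82116


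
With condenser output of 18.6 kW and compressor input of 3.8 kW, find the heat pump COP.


COP_hp = Q_cond / W
COP_hp = 18.6 / 3.8
COP_hp = 4.895

4.895


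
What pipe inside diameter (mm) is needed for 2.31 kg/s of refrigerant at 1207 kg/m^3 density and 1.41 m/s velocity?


A = m_dot / (rho * v) = 2.31 / (1207 * 1.41) = 0.001357330466 m^2
d = sqrt(4*A/pi) * 1000
d = 41.6 mm

41.6


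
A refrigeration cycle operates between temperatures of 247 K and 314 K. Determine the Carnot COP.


dT = 314 - 247 = 67 K
COP_carnot = T_cold / dT = 247 / 67
COP_carnot = 3.687

3.687


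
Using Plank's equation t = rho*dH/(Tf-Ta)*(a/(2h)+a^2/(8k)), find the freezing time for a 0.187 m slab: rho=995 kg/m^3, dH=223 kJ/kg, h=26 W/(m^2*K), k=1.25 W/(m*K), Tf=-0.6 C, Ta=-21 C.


dT = -0.6 - (-21) = 20.4 K
term1 = a/(2h) = 0.187/(2*26) = 0.003596153846
term2 = a^2/(8k) = 0.187^2/(8*1.25) = 0.0034969
t = rho*dH*1000/dT * (term1 + term2)
t = 995*223*1000/20.4 * (0.003596153846 + 0.0034969)
t = 77149 s

77149


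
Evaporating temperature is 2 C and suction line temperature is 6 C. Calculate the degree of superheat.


Superheat = T_suction - T_evap
Superheat = 6 - (2)
Superheat = 4 K

4


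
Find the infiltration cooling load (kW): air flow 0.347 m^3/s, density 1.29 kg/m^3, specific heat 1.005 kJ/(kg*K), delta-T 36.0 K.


Q = V_dot * rho * cp * dT
Q = 0.347 * 1.29 * 1.005 * 36.0
Q = 16.195 kW

16.195


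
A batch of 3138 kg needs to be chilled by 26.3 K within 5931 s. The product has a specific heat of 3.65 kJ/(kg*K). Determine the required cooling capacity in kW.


Q = m * cp * dT / t
Q = 3138 * 3.65 * 26.3 / 5931
Q = 50.789 kW

50.789


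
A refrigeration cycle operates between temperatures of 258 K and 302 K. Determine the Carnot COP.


dT = 302 - 258 = 44 K
COP_carnot = T_cold / dT = 258 / 44
COP_carnot = 5.864

5.864


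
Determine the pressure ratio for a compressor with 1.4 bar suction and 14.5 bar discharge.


PR = P_high / P_low
PR = 14.5 / 1.4
PR = 10.357

10.357


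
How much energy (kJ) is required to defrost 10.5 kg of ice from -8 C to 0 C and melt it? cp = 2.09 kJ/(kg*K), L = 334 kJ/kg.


Sensible heat = cp * dT = 2.09 * 8 = 16.72 kJ/kg
Total per kg = 16.72 + 334 = 350.72 kJ/kg
Q = m * total = 10.5 * 350.72
Q = 3682.6 kJ

3682.6


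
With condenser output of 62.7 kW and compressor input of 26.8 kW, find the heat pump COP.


COP_hp = Q_cond / W
COP_hp = 62.7 / 26.8
COP_hp = 2.34

2.34


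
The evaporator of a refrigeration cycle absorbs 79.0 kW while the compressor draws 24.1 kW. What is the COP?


COP = Q_evap / W
COP = 79.0 / 24.1
COP = 3.278

3.278


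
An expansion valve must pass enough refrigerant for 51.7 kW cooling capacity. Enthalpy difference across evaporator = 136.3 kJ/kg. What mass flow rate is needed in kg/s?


m_dot = Q / dh
m_dot = 51.7 / 136.3
m_dot = 0.3793 kg/s

0.3793


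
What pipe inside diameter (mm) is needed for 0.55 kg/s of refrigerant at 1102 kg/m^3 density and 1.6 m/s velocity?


A = m_dot / (rho * v) = 0.55 / (1102 * 1.6) = 0.0003119328494 m^2
d = sqrt(4*A/pi) * 1000
d = 19.9 mm

19.9


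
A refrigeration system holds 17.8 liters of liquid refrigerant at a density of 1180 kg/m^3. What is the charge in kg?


Charge = V * rho / 1000
Charge = 17.8 * 1180 / 1000
Charge = 21.0 kg

21.0


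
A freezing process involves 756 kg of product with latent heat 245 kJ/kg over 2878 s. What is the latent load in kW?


Q_lat = m * h_fg / t
Q_lat = 756 * 245 / 2878
Q_lat = 64.36 kW

64.36


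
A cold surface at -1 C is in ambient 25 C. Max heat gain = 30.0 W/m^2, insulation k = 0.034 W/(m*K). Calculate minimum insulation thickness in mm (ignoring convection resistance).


dT = 25 - (-1) = 26 K
thickness = k * dT / q_max * 1000
thickness = 0.034 * 26 / 30.0 * 1000
thickness = 29.5 mm

29.5
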